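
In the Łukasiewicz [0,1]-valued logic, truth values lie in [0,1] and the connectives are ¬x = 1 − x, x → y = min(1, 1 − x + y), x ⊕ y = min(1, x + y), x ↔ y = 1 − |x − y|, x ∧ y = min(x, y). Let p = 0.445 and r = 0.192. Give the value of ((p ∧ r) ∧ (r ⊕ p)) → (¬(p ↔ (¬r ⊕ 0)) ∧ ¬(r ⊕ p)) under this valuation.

1.000

p ∧ r = min(0.445, 0.192) = 0.192
r ⊕ p = min(1, 0.192 + 0.445) = min(1, 0.637) = 0.637
(p ∧ r) ∧ (r ⊕ p) = min(0.192, 0.637) = 0.192
¬r = 1 − 0.192 = 0.808
¬r ⊕ 0 = min(1, 0.808 + 0.000) = min(1, 0.808) = 0.808
p ↔ (¬r ⊕ 0) = 1 − |0.445 − 0.808| = 1 − 0.363 = 0.637
¬(p ↔ (¬r ⊕ 0)) = 1 − 0.637 = 0.363
¬(r ⊕ p) = 1 − 0.637 = 0.363
¬(p ↔ (¬r ⊕ 0)) ∧ ¬(r ⊕ p) = min(0.363, 0.363) = 0.363
((p ∧ r) ∧ (r ⊕ p)) → (¬(p ↔ (¬r ⊕ 0)) ∧ ¬(r ⊕ p)) = min(1, 1 − 0.192 + 0.363) = min(1, 1.171) = 1.000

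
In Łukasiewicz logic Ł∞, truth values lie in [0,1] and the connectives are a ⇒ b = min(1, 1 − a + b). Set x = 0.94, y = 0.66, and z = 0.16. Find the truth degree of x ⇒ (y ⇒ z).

y ⇒ z = min(1, 1 − 0.66 + 0.16) = min(1, 0.50) = 0.50
x ⇒ (y ⇒ z) = min(1, 1 − 0.94 + 0.50) = min(1, 0.56) = 0.56

0.56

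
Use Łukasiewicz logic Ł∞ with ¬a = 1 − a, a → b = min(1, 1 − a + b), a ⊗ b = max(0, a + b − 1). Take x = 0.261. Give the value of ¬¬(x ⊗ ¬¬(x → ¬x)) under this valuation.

¬x = 1 − 0.261 = 0.739
x → ¬x = min(1, 1 − 0.261 + 0.739) = min(1, 1.478) = 1.000
¬(x → ¬x) = 1 − 1.000 = 0.000
¬¬(x → ¬x) = 1 − 0.000 = 1.000
x ⊗ ¬¬(x → ¬x) = max(0, 0.261 + 1.000 − 1) = max(0, 0.261) = 0.261
¬(x ⊗ ¬¬(x → ¬x)) = 1 − 0.261 = 0.739
¬¬(x ⊗ ¬¬(x → ¬x)) = 1 − 0.739 = 0.261

0.261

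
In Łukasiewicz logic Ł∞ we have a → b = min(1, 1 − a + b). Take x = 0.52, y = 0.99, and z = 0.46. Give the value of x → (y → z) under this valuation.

0.95

y → z = min(1, 1 − 0.99 + 0.46) = min(1, 0.47) = 0.47
x → (y → z) = min(1, 1 − 0.52 + 0.47) = min(1, 0.95) = 0.95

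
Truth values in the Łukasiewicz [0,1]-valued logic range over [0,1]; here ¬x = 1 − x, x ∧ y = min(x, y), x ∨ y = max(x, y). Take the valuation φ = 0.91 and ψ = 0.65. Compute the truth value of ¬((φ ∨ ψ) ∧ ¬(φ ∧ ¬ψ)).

0.35

φ ∨ ψ = max(0.91, 0.65) = 0.91
¬ψ = 1 − 0.65 = 0.35
φ ∧ ¬ψ = min(0.91, 0.35) = 0.35
¬(φ ∧ ¬ψ) = 1 − 0.35 = 0.65
(φ ∨ ψ) ∧ ¬(φ ∧ ¬ψ) = min(0.91, 0.65) = 0.65
¬((φ ∨ ψ) ∧ ¬(φ ∧ ¬ψ)) = 1 − 0.65 = 0.35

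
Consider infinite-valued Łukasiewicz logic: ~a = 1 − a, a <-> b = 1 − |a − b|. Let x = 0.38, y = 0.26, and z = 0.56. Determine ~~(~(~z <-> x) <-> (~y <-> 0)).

~z = 1 − 0.56 = 0.44
~z <-> x = 1 − |0.44 − 0.38| = 1 − 0.06 = 0.94
~(~z <-> x) = 1 − 0.94 = 0.06
~y = 1 − 0.26 = 0.74
~y <-> 0 = 1 − |0.74 − 0.00| = 1 − 0.74 = 0.26
~(~z <-> x) <-> (~y <-> 0) = 1 − |0.06 − 0.26| = 1 − 0.20 = 0.80
~(~(~z <-> x) <-> (~y <-> 0)) = 1 − 0.80 = 0.20
~~(~(~z <-> x) <-> (~y <-> 0)) = 1 − 0.20 = 0.80

0.80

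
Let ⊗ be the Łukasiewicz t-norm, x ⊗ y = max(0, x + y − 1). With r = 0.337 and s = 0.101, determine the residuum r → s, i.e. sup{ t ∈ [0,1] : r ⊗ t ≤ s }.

0.764

The residuum of the Łukasiewicz t-norm gives the supremum: min(1, 1 − 0.337 + 0.101).
1 − 0.337 + 0.101 = 0.764, so t = min(1, 0.764) = 0.764.
Check: 0.337 ⊗ 0.764 = max(0, 0.101) = 0.101 ≤ 0.101.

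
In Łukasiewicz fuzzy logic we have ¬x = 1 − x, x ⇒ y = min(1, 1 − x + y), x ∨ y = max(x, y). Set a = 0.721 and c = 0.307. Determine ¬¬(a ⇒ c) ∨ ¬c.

a ⇒ c = min(1, 1 − 0.721 + 0.307) = min(1, 0.586) = 0.586
¬(a ⇒ c) = 1 − 0.586 = 0.414
¬¬(a ⇒ c) = 1 − 0.414 = 0.586
¬c = 1 − 0.307 = 0.693
¬¬(a ⇒ c) ∨ ¬c = max(0.586, 0.693) = 0.693

0.693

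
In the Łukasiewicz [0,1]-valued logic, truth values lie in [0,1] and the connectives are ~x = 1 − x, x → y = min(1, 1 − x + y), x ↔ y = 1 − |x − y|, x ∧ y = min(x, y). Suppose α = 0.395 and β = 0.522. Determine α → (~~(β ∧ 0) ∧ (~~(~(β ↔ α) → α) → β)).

0.605

β ∧ 0 = min(0.522, 0.000) = 0.000
~(β ∧ 0) = 1 − 0.000 = 1.000
~~(β ∧ 0) = 1 − 1.000 = 0.000
β ↔ α = 1 − |0.522 − 0.395| = 1 − 0.127 = 0.873
~(β ↔ α) = 1 − 0.873 = 0.127
~(β ↔ α) → α = min(1, 1 − 0.127 + 0.395) = min(1, 1.268) = 1.000
~(~(β ↔ α) → α) = 1 − 1.000 = 0.000
~~(~(β ↔ α) → α) = 1 − 0.000 = 1.000
~~(~(β ↔ α) → α) → β = min(1, 1 − 1.000 + 0.522) = min(1, 0.522) = 0.522
~~(β ∧ 0) ∧ (~~(~(β ↔ α) → α) → β) = min(0.000, 0.522) = 0.000
α → (~~(β ∧ 0) ∧ (~~(~(β ↔ α) → α) → β)) = min(1, 1 − 0.395 + 0.000) = min(1, 0.605) = 0.605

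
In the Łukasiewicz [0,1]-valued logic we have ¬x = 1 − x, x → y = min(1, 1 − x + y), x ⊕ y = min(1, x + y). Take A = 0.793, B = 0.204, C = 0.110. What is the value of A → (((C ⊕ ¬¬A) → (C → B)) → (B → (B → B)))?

1.000

¬A = 1 − 0.793 = 0.207
¬¬A = 1 − 0.207 = 0.793
C ⊕ ¬¬A = min(1, 0.110 + 0.793) = min(1, 0.903) = 0.903
C → B = min(1, 1 − 0.110 + 0.204) = min(1, 1.094) = 1.000
(C ⊕ ¬¬A) → (C → B) = min(1, 1 − 0.903 + 1.000) = min(1, 1.097) = 1.000
B → B = min(1, 1 − 0.204 + 0.204) = min(1, 1.000) = 1.000
B → (B → B) = min(1, 1 − 0.204 + 1.000) = min(1, 1.796) = 1.000
((C ⊕ ¬¬A) → (C → B)) → (B → (B → B)) = min(1, 1 − 1.000 + 1.000) = min(1, 1.000) = 1.000
A → (((C ⊕ ¬¬A) → (C → B)) → (B → (B → B))) = min(1, 1 − 0.793 + 1.000) = min(1, 1.207) = 1.000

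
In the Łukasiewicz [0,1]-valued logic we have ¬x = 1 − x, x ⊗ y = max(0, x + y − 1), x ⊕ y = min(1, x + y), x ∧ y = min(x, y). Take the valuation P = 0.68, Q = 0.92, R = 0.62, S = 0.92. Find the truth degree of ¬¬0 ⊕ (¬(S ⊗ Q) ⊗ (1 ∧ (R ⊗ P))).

0.00

¬0 = 1 − 0.00 = 1.00
¬¬0 = 1 − 1.00 = 0.00
S ⊗ Q = max(0, 0.92 + 0.92 − 1) = max(0, 0.84) = 0.84
¬(S ⊗ Q) = 1 − 0.84 = 0.16
R ⊗ P = max(0, 0.62 + 0.68 − 1) = max(0, 0.30) = 0.30
1 ∧ (R ⊗ P) = min(1.00, 0.30) = 0.30
¬(S ⊗ Q) ⊗ (1 ∧ (R ⊗ P)) = max(0, 0.16 + 0.30 − 1) = max(0, -0.54) = 0.00
¬¬0 ⊕ (¬(S ⊗ Q) ⊗ (1 ∧ (R ⊗ P))) = min(1, 0.00 + 0.00) = min(1, 0.00) = 0.00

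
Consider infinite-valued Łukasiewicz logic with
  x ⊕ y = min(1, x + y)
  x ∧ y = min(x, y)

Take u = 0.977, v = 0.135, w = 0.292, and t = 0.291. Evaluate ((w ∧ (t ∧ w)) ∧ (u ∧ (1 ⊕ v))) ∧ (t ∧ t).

t ∧ w = min(0.291, 0.292) = 0.291
w ∧ (t ∧ w) = min(0.292, 0.291) = 0.291
1 ⊕ v = min(1, 1.000 + 0.135) = min(1, 1.135) = 1.000
u ∧ (1 ⊕ v) = min(0.977, 1.000) = 0.977
(w ∧ (t ∧ w)) ∧ (u ∧ (1 ⊕ v)) = min(0.291, 0.977) = 0.291
t ∧ t = min(0.291, 0.291) = 0.291
((w ∧ (t ∧ w)) ∧ (u ∧ (1 ⊕ v))) ∧ (t ∧ t) = min(0.291, 0.291) = 0.291

0.291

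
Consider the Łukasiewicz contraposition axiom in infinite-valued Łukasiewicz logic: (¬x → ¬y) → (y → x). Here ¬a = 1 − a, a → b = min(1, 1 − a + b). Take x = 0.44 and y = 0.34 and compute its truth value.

¬x = 1 − 0.44 = 0.56
¬y = 1 − 0.34 = 0.66
¬x → ¬y = min(1, 1 − 0.56 + 0.66) = min(1, 1.10) = 1.00
y → x = min(1, 1 − 0.34 + 0.44) = min(1, 1.10) = 1.00
(¬x → ¬y) → (y → x) = min(1, 1 − 1.00 + 1.00) = min(1, 1.00) = 1.00
(As expected: an axiom of Ł∞, always 1.)

1.00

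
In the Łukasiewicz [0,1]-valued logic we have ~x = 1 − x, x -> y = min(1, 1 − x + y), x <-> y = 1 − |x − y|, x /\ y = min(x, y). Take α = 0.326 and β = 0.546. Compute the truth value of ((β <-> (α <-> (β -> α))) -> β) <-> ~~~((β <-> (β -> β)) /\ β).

0.908

β -> α = min(1, 1 − 0.546 + 0.326) = min(1, 0.780) = 0.780
α <-> (β -> α) = 1 − |0.326 − 0.780| = 1 − 0.454 = 0.546
β <-> (α <-> (β -> α)) = 1 − |0.546 − 0.546| = 1 − 0.000 = 1.000
(β <-> (α <-> (β -> α))) -> β = min(1, 1 − 1.000 + 0.546) = min(1, 0.546) = 0.546
β -> β = min(1, 1 − 0.546 + 0.546) = min(1, 1.000) = 1.000
β <-> (β -> β) = 1 − |0.546 − 1.000| = 1 − 0.454 = 0.546
(β <-> (β -> β)) /\ β = min(0.546, 0.546) = 0.546
~((β <-> (β -> β)) /\ β) = 1 − 0.546 = 0.454
~~((β <-> (β -> β)) /\ β) = 1 − 0.454 = 0.546
~~~((β <-> (β -> β)) /\ β) = 1 − 0.546 = 0.454
((β <-> (α <-> (β -> α))) -> β) <-> ~~~((β <-> (β -> β)) /\ β) = 1 − |0.546 − 0.454| = 1 − 0.092 = 0.908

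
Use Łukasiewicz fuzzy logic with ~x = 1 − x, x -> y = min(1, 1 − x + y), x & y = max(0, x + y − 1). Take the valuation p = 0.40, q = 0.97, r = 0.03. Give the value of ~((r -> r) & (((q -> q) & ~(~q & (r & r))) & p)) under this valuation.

0.60

r -> r = min(1, 1 − 0.03 + 0.03) = min(1, 1.00) = 1.00
q -> q = min(1, 1 − 0.97 + 0.97) = min(1, 1.00) = 1.00
~q = 1 − 0.97 = 0.03
r & r = max(0, 0.03 + 0.03 − 1) = max(0, -0.94) = 0.00
~q & (r & r) = max(0, 0.03 + 0.00 − 1) = max(0, -0.97) = 0.00
~(~q & (r & r)) = 1 − 0.00 = 1.00
(q -> q) & ~(~q & (r & r)) = max(0, 1.00 + 1.00 − 1) = max(0, 1.00) = 1.00
((q -> q) & ~(~q & (r & r))) & p = max(0, 1.00 + 0.40 − 1) = max(0, 0.40) = 0.40
(r -> r) & (((q -> q) & ~(~q & (r & r))) & p) = max(0, 1.00 + 0.40 − 1) = max(0, 0.40) = 0.40
~((r -> r) & (((q -> q) & ~(~q & (r & r))) & p)) = 1 − 0.40 = 0.60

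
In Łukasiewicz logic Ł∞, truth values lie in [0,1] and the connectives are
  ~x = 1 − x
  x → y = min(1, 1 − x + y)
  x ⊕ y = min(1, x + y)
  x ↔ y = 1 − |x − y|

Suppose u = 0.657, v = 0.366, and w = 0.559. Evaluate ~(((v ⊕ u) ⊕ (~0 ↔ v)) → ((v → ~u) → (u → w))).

v ⊕ u = min(1, 0.366 + 0.657) = min(1, 1.023) = 1.000
~0 = 1 − 0.000 = 1.000
~0 ↔ v = 1 − |1.000 − 0.366| = 1 − 0.634 = 0.366
(v ⊕ u) ⊕ (~0 ↔ v) = min(1, 1.000 + 0.366) = min(1, 1.366) = 1.000
~u = 1 − 0.657 = 0.343
v → ~u = min(1, 1 − 0.366 + 0.343) = min(1, 0.977) = 0.977
u → w = min(1, 1 − 0.657 + 0.559) = min(1, 0.902) = 0.902
(v → ~u) → (u → w) = min(1, 1 − 0.977 + 0.902) = min(1, 0.925) = 0.925
((v ⊕ u) ⊕ (~0 ↔ v)) → ((v → ~u) → (u → w)) = min(1, 1 − 1.000 + 0.925) = min(1, 0.925) = 0.925
~(((v ⊕ u) ⊕ (~0 ↔ v)) → ((v → ~u) → (u → w))) = 1 − 0.925 = 0.075

0.075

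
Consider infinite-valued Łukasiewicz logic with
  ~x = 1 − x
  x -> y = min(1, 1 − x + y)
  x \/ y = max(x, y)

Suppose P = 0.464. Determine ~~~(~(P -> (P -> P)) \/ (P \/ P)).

P -> P = min(1, 1 − 0.464 + 0.464) = min(1, 1.000) = 1.000
P -> (P -> P) = min(1, 1 − 0.464 + 1.000) = min(1, 1.536) = 1.000
~(P -> (P -> P)) = 1 − 1.000 = 0.000
P \/ P = max(0.464, 0.464) = 0.464
~(P -> (P -> P)) \/ (P \/ P) = max(0.000, 0.464) = 0.464
~(~(P -> (P -> P)) \/ (P \/ P)) = 1 − 0.464 = 0.536
~~(~(P -> (P -> P)) \/ (P \/ P)) = 1 − 0.536 = 0.464
~~~(~(P -> (P -> P)) \/ (P \/ P)) = 1 − 0.464 = 0.536

0.536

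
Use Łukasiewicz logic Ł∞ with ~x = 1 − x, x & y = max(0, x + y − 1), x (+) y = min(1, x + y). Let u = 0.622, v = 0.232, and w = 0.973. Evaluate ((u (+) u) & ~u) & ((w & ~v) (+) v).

0.351

u (+) u = min(1, 0.622 + 0.622) = min(1, 1.244) = 1.000
~u = 1 − 0.622 = 0.378
(u (+) u) & ~u = max(0, 1.000 + 0.378 − 1) = max(0, 0.378) = 0.378
~v = 1 − 0.232 = 0.768
w & ~v = max(0, 0.973 + 0.768 − 1) = max(0, 0.741) = 0.741
(w & ~v) (+) v = min(1, 0.741 + 0.232) = min(1, 0.973) = 0.973
((u (+) u) & ~u) & ((w & ~v) (+) v) = max(0, 0.378 + 0.973 − 1) = max(0, 0.351) = 0.351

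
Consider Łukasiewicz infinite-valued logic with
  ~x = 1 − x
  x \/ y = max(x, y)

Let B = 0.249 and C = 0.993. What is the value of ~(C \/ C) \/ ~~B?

0.249

C \/ C = max(0.993, 0.993) = 0.993
~(C \/ C) = 1 − 0.993 = 0.007
~B = 1 − 0.249 = 0.751
~~B = 1 − 0.751 = 0.249
~(C \/ C) \/ ~~B = max(0.007, 0.249) = 0.249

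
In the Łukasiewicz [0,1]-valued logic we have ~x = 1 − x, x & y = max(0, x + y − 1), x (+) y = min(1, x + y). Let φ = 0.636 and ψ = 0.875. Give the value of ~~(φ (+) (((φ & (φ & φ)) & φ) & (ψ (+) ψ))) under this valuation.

0.636

φ & φ = max(0, 0.636 + 0.636 − 1) = max(0, 0.272) = 0.272
φ & (φ & φ) = max(0, 0.636 + 0.272 − 1) = max(0, -0.092) = 0.000
(φ & (φ & φ)) & φ = max(0, 0.000 + 0.636 − 1) = max(0, -0.364) = 0.000
ψ (+) ψ = min(1, 0.875 + 0.875) = min(1, 1.750) = 1.000
((φ & (φ & φ)) & φ) & (ψ (+) ψ) = max(0, 0.000 + 1.000 − 1) = max(0, 0.000) = 0.000
φ (+) (((φ & (φ & φ)) & φ) & (ψ (+) ψ)) = min(1, 0.636 + 0.000) = min(1, 0.636) = 0.636
~(φ (+) (((φ & (φ & φ)) & φ) & (ψ (+) ψ))) = 1 − 0.636 = 0.364
~~(φ (+) (((φ & (φ & φ)) & φ) & (ψ (+) ψ))) = 1 − 0.364 = 0.636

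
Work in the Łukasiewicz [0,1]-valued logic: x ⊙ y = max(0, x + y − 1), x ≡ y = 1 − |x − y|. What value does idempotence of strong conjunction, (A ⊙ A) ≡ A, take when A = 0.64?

A ⊙ A = max(0, 0.64 + 0.64 − 1) = max(0, 0.28) = 0.28
(A ⊙ A) ≡ A = 1 − |0.28 − 0.64| = 1 − 0.36 = 0.64
(The value 0.64 < 1 shows this instance is not satisfied; fails in Ł∞ since a ⊗ a = max(0, 2a−1) ≠ a in general.)

0.64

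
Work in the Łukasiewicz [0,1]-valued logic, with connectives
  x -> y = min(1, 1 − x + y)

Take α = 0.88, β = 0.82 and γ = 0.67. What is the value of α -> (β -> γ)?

0.97

β -> γ = min(1, 1 − 0.82 + 0.67) = min(1, 0.85) = 0.85
α -> (β -> γ) = min(1, 1 − 0.88 + 0.85) = min(1, 0.97) = 0.97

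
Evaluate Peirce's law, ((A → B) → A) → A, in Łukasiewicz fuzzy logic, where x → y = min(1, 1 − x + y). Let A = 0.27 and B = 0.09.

A → B = min(1, 1 − 0.27 + 0.09) = min(1, 0.82) = 0.82
(A → B) → A = min(1, 1 − 0.82 + 0.27) = min(1, 0.45) = 0.45
((A → B) → A) → A = min(1, 1 − 0.45 + 0.27) = min(1, 0.82) = 0.82
(The value 0.82 < 1 shows this instance is not satisfied; not a Ł∞-tautology in general.)

0.82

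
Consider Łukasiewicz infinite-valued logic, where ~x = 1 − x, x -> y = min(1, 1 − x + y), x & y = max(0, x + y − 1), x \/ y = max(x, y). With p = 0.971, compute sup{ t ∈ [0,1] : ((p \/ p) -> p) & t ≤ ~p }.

p \/ p = max(0.971, 0.971) = 0.971
(p \/ p) -> p = min(1, 1 − 0.971 + 0.971) = min(1, 1.000) = 1.000
So the left factor is (p \/ p) -> p = 1.000.
~p = 1 − 0.971 = 0.029
So the right-hand bound is ~p = 0.029.
The residuum of the Łukasiewicz t-norm gives the supremum: min(1, 1 − 1.000 + 0.029).
1 − 1.000 + 0.029 = 0.029, so t = min(1, 0.029) = 0.029.
Check: 1.000 & 0.029 = max(0, 0.029) = 0.029 ≤ 0.029.

0.029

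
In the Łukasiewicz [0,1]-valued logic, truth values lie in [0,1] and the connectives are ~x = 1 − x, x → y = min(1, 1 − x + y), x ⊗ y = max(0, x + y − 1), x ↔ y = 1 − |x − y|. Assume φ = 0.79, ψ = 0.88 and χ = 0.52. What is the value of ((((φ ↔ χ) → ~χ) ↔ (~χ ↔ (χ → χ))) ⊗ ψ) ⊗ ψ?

φ ↔ χ = 1 − |0.79 − 0.52| = 1 − 0.27 = 0.73
~χ = 1 − 0.52 = 0.48
(φ ↔ χ) → ~χ = min(1, 1 − 0.73 + 0.48) = min(1, 0.75) = 0.75
χ → χ = min(1, 1 − 0.52 + 0.52) = min(1, 1.00) = 1.00
~χ ↔ (χ → χ) = 1 − |0.48 − 1.00| = 1 − 0.52 = 0.48
((φ ↔ χ) → ~χ) ↔ (~χ ↔ (χ → χ)) = 1 − |0.75 − 0.48| = 1 − 0.27 = 0.73
(((φ ↔ χ) → ~χ) ↔ (~χ ↔ (χ → χ))) ⊗ ψ = max(0, 0.73 + 0.88 − 1) = max(0, 0.61) = 0.61
((((φ ↔ χ) → ~χ) ↔ (~χ ↔ (χ → χ))) ⊗ ψ) ⊗ ψ = max(0, 0.61 + 0.88 − 1) = max(0, 0.49) = 0.49

0.49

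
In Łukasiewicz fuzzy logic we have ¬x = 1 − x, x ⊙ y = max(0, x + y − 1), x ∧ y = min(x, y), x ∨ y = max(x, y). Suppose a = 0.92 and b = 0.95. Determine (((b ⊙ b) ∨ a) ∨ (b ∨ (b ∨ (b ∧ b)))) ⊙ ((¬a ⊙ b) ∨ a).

b ⊙ b = max(0, 0.95 + 0.95 − 1) = max(0, 0.90) = 0.90
(b ⊙ b) ∨ a = max(0.90, 0.92) = 0.92
b ∧ b = min(0.95, 0.95) = 0.95
b ∨ (b ∧ b) = max(0.95, 0.95) = 0.95
b ∨ (b ∨ (b ∧ b)) = max(0.95, 0.95) = 0.95
((b ⊙ b) ∨ a) ∨ (b ∨ (b ∨ (b ∧ b))) = max(0.92, 0.95) = 0.95
¬a = 1 − 0.92 = 0.08
¬a ⊙ b = max(0, 0.08 + 0.95 − 1) = max(0, 0.03) = 0.03
(¬a ⊙ b) ∨ a = max(0.03, 0.92) = 0.92
(((b ⊙ b) ∨ a) ∨ (b ∨ (b ∨ (b ∧ b)))) ⊙ ((¬a ⊙ b) ∨ a) = max(0, 0.95 + 0.92 − 1) = max(0, 0.87) = 0.87

0.87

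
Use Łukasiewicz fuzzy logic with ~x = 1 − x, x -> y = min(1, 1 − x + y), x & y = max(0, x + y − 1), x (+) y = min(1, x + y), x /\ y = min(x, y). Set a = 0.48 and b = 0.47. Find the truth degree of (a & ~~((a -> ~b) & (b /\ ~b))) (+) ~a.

0.52

~b = 1 − 0.47 = 0.53
a -> ~b = min(1, 1 − 0.48 + 0.53) = min(1, 1.05) = 1.00
b /\ ~b = min(0.47, 0.53) = 0.47
(a -> ~b) & (b /\ ~b) = max(0, 1.00 + 0.47 − 1) = max(0, 0.47) = 0.47
~((a -> ~b) & (b /\ ~b)) = 1 − 0.47 = 0.53
~~((a -> ~b) & (b /\ ~b)) = 1 − 0.53 = 0.47
a & ~~((a -> ~b) & (b /\ ~b)) = max(0, 0.48 + 0.47 − 1) = max(0, -0.05) = 0.00
~a = 1 − 0.48 = 0.52
(a & ~~((a -> ~b) & (b /\ ~b))) (+) ~a = min(1, 0.00 + 0.52) = min(1, 0.52) = 0.52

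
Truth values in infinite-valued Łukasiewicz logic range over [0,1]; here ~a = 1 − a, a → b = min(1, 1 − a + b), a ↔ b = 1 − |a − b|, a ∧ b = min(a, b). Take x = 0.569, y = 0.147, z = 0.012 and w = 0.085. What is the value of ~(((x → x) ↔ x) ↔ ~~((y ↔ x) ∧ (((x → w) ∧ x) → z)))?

0.073

x → x = min(1, 1 − 0.569 + 0.569) = min(1, 1.000) = 1.000
(x → x) ↔ x = 1 − |1.000 − 0.569| = 1 − 0.431 = 0.569
y ↔ x = 1 − |0.147 − 0.569| = 1 − 0.422 = 0.578
x → w = min(1, 1 − 0.569 + 0.085) = min(1, 0.516) = 0.516
(x → w) ∧ x = min(0.516, 0.569) = 0.516
((x → w) ∧ x) → z = min(1, 1 − 0.516 + 0.012) = min(1, 0.496) = 0.496
(y ↔ x) ∧ (((x → w) ∧ x) → z) = min(0.578, 0.496) = 0.496
~((y ↔ x) ∧ (((x → w) ∧ x) → z)) = 1 − 0.496 = 0.504
~~((y ↔ x) ∧ (((x → w) ∧ x) → z)) = 1 − 0.504 = 0.496
((x → x) ↔ x) ↔ ~~((y ↔ x) ∧ (((x → w) ∧ x) → z)) = 1 − |0.569 − 0.496| = 1 − 0.073 = 0.927
~(((x → x) ↔ x) ↔ ~~((y ↔ x) ∧ (((x → w) ∧ x) → z))) = 1 − 0.927 = 0.073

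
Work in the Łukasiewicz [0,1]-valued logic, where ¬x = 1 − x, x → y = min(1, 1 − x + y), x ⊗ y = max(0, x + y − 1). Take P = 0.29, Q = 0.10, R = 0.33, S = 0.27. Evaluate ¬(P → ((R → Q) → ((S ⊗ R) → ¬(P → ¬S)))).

0.00

R → Q = min(1, 1 − 0.33 + 0.10) = min(1, 0.77) = 0.77
S ⊗ R = max(0, 0.27 + 0.33 − 1) = max(0, -0.40) = 0.00
¬S = 1 − 0.27 = 0.73
P → ¬S = min(1, 1 − 0.29 + 0.73) = min(1, 1.44) = 1.00
¬(P → ¬S) = 1 − 1.00 = 0.00
(S ⊗ R) → ¬(P → ¬S) = min(1, 1 − 0.00 + 0.00) = min(1, 1.00) = 1.00
(R → Q) → ((S ⊗ R) → ¬(P → ¬S)) = min(1, 1 − 0.77 + 1.00) = min(1, 1.23) = 1.00
P → ((R → Q) → ((S ⊗ R) → ¬(P → ¬S))) = min(1, 1 − 0.29 + 1.00) = min(1, 1.71) = 1.00
¬(P → ((R → Q) → ((S ⊗ R) → ¬(P → ¬S)))) = 1 − 1.00 = 0.00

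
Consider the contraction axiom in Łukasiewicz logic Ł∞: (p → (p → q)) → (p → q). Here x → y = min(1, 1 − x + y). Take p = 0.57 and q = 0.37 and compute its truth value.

p → q = min(1, 1 − 0.57 + 0.37) = min(1, 0.80) = 0.80
p → (p → q) = min(1, 1 − 0.57 + 0.80) = min(1, 1.23) = 1.00
(p → (p → q)) → (p → q) = min(1, 1 − 1.00 + 0.80) = min(1, 0.80) = 0.80
(The value 0.80 < 1 shows this instance is not satisfied; fails in Ł∞ (the t-norm is not idempotent).)

0.80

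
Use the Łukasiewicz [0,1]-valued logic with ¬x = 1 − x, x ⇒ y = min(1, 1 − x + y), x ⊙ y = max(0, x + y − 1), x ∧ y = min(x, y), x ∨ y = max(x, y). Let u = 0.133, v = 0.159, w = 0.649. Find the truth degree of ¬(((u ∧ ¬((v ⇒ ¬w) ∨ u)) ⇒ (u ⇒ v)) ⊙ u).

0.867

¬w = 1 − 0.649 = 0.351
v ⇒ ¬w = min(1, 1 − 0.159 + 0.351) = min(1, 1.192) = 1.000
(v ⇒ ¬w) ∨ u = max(1.000, 0.133) = 1.000
¬((v ⇒ ¬w) ∨ u) = 1 − 1.000 = 0.000
u ∧ ¬((v ⇒ ¬w) ∨ u) = min(0.133, 0.000) = 0.000
u ⇒ v = min(1, 1 − 0.133 + 0.159) = min(1, 1.026) = 1.000
(u ∧ ¬((v ⇒ ¬w) ∨ u)) ⇒ (u ⇒ v) = min(1, 1 − 0.000 + 1.000) = min(1, 2.000) = 1.000
((u ∧ ¬((v ⇒ ¬w) ∨ u)) ⇒ (u ⇒ v)) ⊙ u = max(0, 1.000 + 0.133 − 1) = max(0, 0.133) = 0.133
¬(((u ∧ ¬((v ⇒ ¬w) ∨ u)) ⇒ (u ⇒ v)) ⊙ u) = 1 − 0.133 = 0.867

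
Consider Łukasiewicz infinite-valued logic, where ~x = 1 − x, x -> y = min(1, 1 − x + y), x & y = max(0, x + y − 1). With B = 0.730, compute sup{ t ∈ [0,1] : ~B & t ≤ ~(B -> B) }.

0.730

~B = 1 − 0.730 = 0.270
So the left factor is ~B = 0.270.
B -> B = min(1, 1 − 0.730 + 0.730) = min(1, 1.000) = 1.000
~(B -> B) = 1 − 1.000 = 0.000
So the right-hand bound is ~(B -> B) = 0.000.
The residuum of the Łukasiewicz t-norm gives the supremum: min(1, 1 − 0.270 + 0.000).
1 − 0.270 + 0.000 = 0.730, so t = min(1, 0.730) = 0.730.
Check: 0.270 & 0.730 = max(0, 0.000) = 0.000 ≤ 0.000.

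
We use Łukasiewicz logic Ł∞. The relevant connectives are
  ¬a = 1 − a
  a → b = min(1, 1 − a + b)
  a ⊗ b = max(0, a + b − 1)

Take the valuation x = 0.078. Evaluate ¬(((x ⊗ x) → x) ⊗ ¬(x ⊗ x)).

x ⊗ x = max(0, 0.078 + 0.078 − 1) = max(0, -0.844) = 0.000
(x ⊗ x) → x = min(1, 1 − 0.000 + 0.078) = min(1, 1.078) = 1.000
¬(x ⊗ x) = 1 − 0.000 = 1.000
((x ⊗ x) → x) ⊗ ¬(x ⊗ x) = max(0, 1.000 + 1.000 − 1) = max(0, 1.000) = 1.000
¬(((x ⊗ x) → x) ⊗ ¬(x ⊗ x)) = 1 − 1.000 = 0.000

0.000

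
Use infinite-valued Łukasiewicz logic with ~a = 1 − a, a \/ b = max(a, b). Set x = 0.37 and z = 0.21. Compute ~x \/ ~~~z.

~x = 1 − 0.37 = 0.63
~z = 1 − 0.21 = 0.79
~~z = 1 − 0.79 = 0.21
~~~z = 1 − 0.21 = 0.79
~x \/ ~~~z = max(0.63, 0.79) = 0.79

0.79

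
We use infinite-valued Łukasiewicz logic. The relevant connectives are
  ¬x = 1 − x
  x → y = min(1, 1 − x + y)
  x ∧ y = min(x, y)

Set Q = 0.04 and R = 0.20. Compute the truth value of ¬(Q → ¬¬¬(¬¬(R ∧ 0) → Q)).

R ∧ 0 = min(0.20, 0.00) = 0.00
¬(R ∧ 0) = 1 − 0.00 = 1.00
¬¬(R ∧ 0) = 1 − 1.00 = 0.00
¬¬(R ∧ 0) → Q = min(1, 1 − 0.00 + 0.04) = min(1, 1.04) = 1.00
¬(¬¬(R ∧ 0) → Q) = 1 − 1.00 = 0.00
¬¬(¬¬(R ∧ 0) → Q) = 1 − 0.00 = 1.00
¬¬¬(¬¬(R ∧ 0) → Q) = 1 − 1.00 = 0.00
Q → ¬¬¬(¬¬(R ∧ 0) → Q) = min(1, 1 − 0.04 + 0.00) = min(1, 0.96) = 0.96
¬(Q → ¬¬¬(¬¬(R ∧ 0) → Q)) = 1 − 0.96 = 0.04

0.04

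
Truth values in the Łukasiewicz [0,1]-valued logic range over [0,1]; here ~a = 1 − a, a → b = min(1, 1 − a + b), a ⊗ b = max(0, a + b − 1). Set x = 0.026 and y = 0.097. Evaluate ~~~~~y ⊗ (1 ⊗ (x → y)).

~y = 1 − 0.097 = 0.903
~~y = 1 − 0.903 = 0.097
~~~y = 1 − 0.097 = 0.903
~~~~y = 1 − 0.903 = 0.097
~~~~~y = 1 − 0.097 = 0.903
x → y = min(1, 1 − 0.026 + 0.097) = min(1, 1.071) = 1.000
1 ⊗ (x → y) = max(0, 1.000 + 1.000 − 1) = max(0, 1.000) = 1.000
~~~~~y ⊗ (1 ⊗ (x → y)) = max(0, 0.903 + 1.000 − 1) = max(0, 0.903) = 0.903

0.903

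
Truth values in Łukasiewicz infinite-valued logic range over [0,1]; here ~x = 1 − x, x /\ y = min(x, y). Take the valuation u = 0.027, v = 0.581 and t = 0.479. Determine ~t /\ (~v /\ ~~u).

~t = 1 − 0.479 = 0.521
~v = 1 − 0.581 = 0.419
~u = 1 − 0.027 = 0.973
~~u = 1 − 0.973 = 0.027
~v /\ ~~u = min(0.419, 0.027) = 0.027
~t /\ (~v /\ ~~u) = min(0.521, 0.027) = 0.027

0.027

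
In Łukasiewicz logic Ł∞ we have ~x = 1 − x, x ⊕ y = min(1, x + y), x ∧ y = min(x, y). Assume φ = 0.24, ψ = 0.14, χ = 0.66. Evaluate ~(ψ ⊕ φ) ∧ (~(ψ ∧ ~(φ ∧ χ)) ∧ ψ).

ψ ⊕ φ = min(1, 0.14 + 0.24) = min(1, 0.38) = 0.38
~(ψ ⊕ φ) = 1 − 0.38 = 0.62
φ ∧ χ = min(0.24, 0.66) = 0.24
~(φ ∧ χ) = 1 − 0.24 = 0.76
ψ ∧ ~(φ ∧ χ) = min(0.14, 0.76) = 0.14
~(ψ ∧ ~(φ ∧ χ)) = 1 − 0.14 = 0.86
~(ψ ∧ ~(φ ∧ χ)) ∧ ψ = min(0.86, 0.14) = 0.14
~(ψ ⊕ φ) ∧ (~(ψ ∧ ~(φ ∧ χ)) ∧ ψ) = min(0.62, 0.14) = 0.14

0.14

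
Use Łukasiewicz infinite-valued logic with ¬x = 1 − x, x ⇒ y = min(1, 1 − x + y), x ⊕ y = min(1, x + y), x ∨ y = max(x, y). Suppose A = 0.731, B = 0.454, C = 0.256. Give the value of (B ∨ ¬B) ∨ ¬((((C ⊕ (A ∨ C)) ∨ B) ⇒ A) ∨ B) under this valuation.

¬B = 1 − 0.454 = 0.546
B ∨ ¬B = max(0.454, 0.546) = 0.546
A ∨ C = max(0.731, 0.256) = 0.731
C ⊕ (A ∨ C) = min(1, 0.256 + 0.731) = min(1, 0.987) = 0.987
(C ⊕ (A ∨ C)) ∨ B = max(0.987, 0.454) = 0.987
((C ⊕ (A ∨ C)) ∨ B) ⇒ A = min(1, 1 − 0.987 + 0.731) = min(1, 0.744) = 0.744
(((C ⊕ (A ∨ C)) ∨ B) ⇒ A) ∨ B = max(0.744, 0.454) = 0.744
¬((((C ⊕ (A ∨ C)) ∨ B) ⇒ A) ∨ B) = 1 − 0.744 = 0.256
(B ∨ ¬B) ∨ ¬((((C ⊕ (A ∨ C)) ∨ B) ⇒ A) ∨ B) = max(0.546, 0.256) = 0.546

0.546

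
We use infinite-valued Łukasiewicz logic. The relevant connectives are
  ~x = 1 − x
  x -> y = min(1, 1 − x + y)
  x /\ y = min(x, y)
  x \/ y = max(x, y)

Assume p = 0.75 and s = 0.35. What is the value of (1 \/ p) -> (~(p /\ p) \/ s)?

1 \/ p = max(1.00, 0.75) = 1.00
p /\ p = min(0.75, 0.75) = 0.75
~(p /\ p) = 1 − 0.75 = 0.25
~(p /\ p) \/ s = max(0.25, 0.35) = 0.35
(1 \/ p) -> (~(p /\ p) \/ s) = min(1, 1 − 1.00 + 0.35) = min(1, 0.35) = 0.35

0.35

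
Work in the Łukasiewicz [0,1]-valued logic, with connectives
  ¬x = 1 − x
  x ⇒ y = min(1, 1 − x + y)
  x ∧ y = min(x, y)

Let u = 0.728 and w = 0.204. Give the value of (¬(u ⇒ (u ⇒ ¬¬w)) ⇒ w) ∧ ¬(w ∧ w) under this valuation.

0.796

¬w = 1 − 0.204 = 0.796
¬¬w = 1 − 0.796 = 0.204
u ⇒ ¬¬w = min(1, 1 − 0.728 + 0.204) = min(1, 0.476) = 0.476
u ⇒ (u ⇒ ¬¬w) = min(1, 1 − 0.728 + 0.476) = min(1, 0.748) = 0.748
¬(u ⇒ (u ⇒ ¬¬w)) = 1 − 0.748 = 0.252
¬(u ⇒ (u ⇒ ¬¬w)) ⇒ w = min(1, 1 − 0.252 + 0.204) = min(1, 0.952) = 0.952
w ∧ w = min(0.204, 0.204) = 0.204
¬(w ∧ w) = 1 − 0.204 = 0.796
(¬(u ⇒ (u ⇒ ¬¬w)) ⇒ w) ∧ ¬(w ∧ w) = min(0.952, 0.796) = 0.796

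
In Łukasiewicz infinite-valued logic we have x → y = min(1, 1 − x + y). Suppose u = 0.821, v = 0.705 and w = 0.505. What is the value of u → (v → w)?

v → w = min(1, 1 − 0.705 + 0.505) = min(1, 0.800) = 0.800
u → (v → w) = min(1, 1 − 0.821 + 0.800) = min(1, 0.979) = 0.979

0.979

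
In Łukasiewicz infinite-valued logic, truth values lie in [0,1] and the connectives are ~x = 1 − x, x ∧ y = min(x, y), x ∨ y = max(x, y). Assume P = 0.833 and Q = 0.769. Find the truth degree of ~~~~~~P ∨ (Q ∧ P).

~P = 1 − 0.833 = 0.167
~~P = 1 − 0.167 = 0.833
~~~P = 1 − 0.833 = 0.167
~~~~P = 1 − 0.167 = 0.833
~~~~~P = 1 − 0.833 = 0.167
~~~~~~P = 1 − 0.167 = 0.833
Q ∧ P = min(0.769, 0.833) = 0.769
~~~~~~P ∨ (Q ∧ P) = max(0.833, 0.769) = 0.833

0.833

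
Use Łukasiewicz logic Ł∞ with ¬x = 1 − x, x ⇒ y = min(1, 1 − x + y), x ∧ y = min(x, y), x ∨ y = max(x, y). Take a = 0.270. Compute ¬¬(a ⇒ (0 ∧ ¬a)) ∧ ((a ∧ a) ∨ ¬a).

¬a = 1 − 0.270 = 0.730
0 ∧ ¬a = min(0.000, 0.730) = 0.000
a ⇒ (0 ∧ ¬a) = min(1, 1 − 0.270 + 0.000) = min(1, 0.730) = 0.730
¬(a ⇒ (0 ∧ ¬a)) = 1 − 0.730 = 0.270
¬¬(a ⇒ (0 ∧ ¬a)) = 1 − 0.270 = 0.730
a ∧ a = min(0.270, 0.270) = 0.270
(a ∧ a) ∨ ¬a = max(0.270, 0.730) = 0.730
¬¬(a ⇒ (0 ∧ ¬a)) ∧ ((a ∧ a) ∨ ¬a) = min(0.730, 0.730) = 0.730

0.730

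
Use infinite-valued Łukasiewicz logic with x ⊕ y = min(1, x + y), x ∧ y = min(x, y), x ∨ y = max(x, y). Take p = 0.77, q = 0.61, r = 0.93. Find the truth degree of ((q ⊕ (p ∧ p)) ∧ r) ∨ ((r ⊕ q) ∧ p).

0.93

p ∧ p = min(0.77, 0.77) = 0.77
q ⊕ (p ∧ p) = min(1, 0.61 + 0.77) = min(1, 1.38) = 1.00
(q ⊕ (p ∧ p)) ∧ r = min(1.00, 0.93) = 0.93
r ⊕ q = min(1, 0.93 + 0.61) = min(1, 1.54) = 1.00
(r ⊕ q) ∧ p = min(1.00, 0.77) = 0.77
((q ⊕ (p ∧ p)) ∧ r) ∨ ((r ⊕ q) ∧ p) = max(0.93, 0.77) = 0.93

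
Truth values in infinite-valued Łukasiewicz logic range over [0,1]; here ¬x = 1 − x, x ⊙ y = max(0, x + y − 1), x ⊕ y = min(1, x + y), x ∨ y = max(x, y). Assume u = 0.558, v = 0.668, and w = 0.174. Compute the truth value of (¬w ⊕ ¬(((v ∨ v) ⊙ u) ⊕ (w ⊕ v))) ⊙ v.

0.494

¬w = 1 − 0.174 = 0.826
v ∨ v = max(0.668, 0.668) = 0.668
(v ∨ v) ⊙ u = max(0, 0.668 + 0.558 − 1) = max(0, 0.226) = 0.226
w ⊕ v = min(1, 0.174 + 0.668) = min(1, 0.842) = 0.842
((v ∨ v) ⊙ u) ⊕ (w ⊕ v) = min(1, 0.226 + 0.842) = min(1, 1.068) = 1.000
¬(((v ∨ v) ⊙ u) ⊕ (w ⊕ v)) = 1 − 1.000 = 0.000
¬w ⊕ ¬(((v ∨ v) ⊙ u) ⊕ (w ⊕ v)) = min(1, 0.826 + 0.000) = min(1, 0.826) = 0.826
(¬w ⊕ ¬(((v ∨ v) ⊙ u) ⊕ (w ⊕ v))) ⊙ v = max(0, 0.826 + 0.668 − 1) = max(0, 0.494) = 0.494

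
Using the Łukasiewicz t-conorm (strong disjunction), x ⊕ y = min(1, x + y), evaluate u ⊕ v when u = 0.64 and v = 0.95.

1.00

u ⊕ v = min(1, 0.64 + 0.95) = min(1, 1.59) = 1.00
For comparison, the Gödel t-conorm max(x, y) would give 0.95.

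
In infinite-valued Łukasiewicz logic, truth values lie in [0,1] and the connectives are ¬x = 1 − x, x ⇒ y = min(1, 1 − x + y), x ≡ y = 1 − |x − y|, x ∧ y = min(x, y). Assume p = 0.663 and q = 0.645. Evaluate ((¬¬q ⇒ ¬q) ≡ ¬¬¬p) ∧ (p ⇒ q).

0.627

¬q = 1 − 0.645 = 0.355
¬¬q = 1 − 0.355 = 0.645
¬¬q ⇒ ¬q = min(1, 1 − 0.645 + 0.355) = min(1, 0.710) = 0.710
¬p = 1 − 0.663 = 0.337
¬¬p = 1 − 0.337 = 0.663
¬¬¬p = 1 − 0.663 = 0.337
(¬¬q ⇒ ¬q) ≡ ¬¬¬p = 1 − |0.710 − 0.337| = 1 − 0.373 = 0.627
p ⇒ q = min(1, 1 − 0.663 + 0.645) = min(1, 0.982) = 0.982
((¬¬q ⇒ ¬q) ≡ ¬¬¬p) ∧ (p ⇒ q) = min(0.627, 0.982) = 0.627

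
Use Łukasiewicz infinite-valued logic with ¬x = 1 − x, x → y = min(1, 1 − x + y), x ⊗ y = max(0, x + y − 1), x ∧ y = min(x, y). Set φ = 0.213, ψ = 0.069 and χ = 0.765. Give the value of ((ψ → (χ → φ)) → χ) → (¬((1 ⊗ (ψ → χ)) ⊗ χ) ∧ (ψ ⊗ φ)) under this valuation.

0.235

χ → φ = min(1, 1 − 0.765 + 0.213) = min(1, 0.448) = 0.448
ψ → (χ → φ) = min(1, 1 − 0.069 + 0.448) = min(1, 1.379) = 1.000
(ψ → (χ → φ)) → χ = min(1, 1 − 1.000 + 0.765) = min(1, 0.765) = 0.765
ψ → χ = min(1, 1 − 0.069 + 0.765) = min(1, 1.696) = 1.000
1 ⊗ (ψ → χ) = max(0, 1.000 + 1.000 − 1) = max(0, 1.000) = 1.000
(1 ⊗ (ψ → χ)) ⊗ χ = max(0, 1.000 + 0.765 − 1) = max(0, 0.765) = 0.765
¬((1 ⊗ (ψ → χ)) ⊗ χ) = 1 − 0.765 = 0.235
ψ ⊗ φ = max(0, 0.069 + 0.213 − 1) = max(0, -0.718) = 0.000
¬((1 ⊗ (ψ → χ)) ⊗ χ) ∧ (ψ ⊗ φ) = min(0.235, 0.000) = 0.000
((ψ → (χ → φ)) → χ) → (¬((1 ⊗ (ψ → χ)) ⊗ χ) ∧ (ψ ⊗ φ)) = min(1, 1 − 0.765 + 0.000) = min(1, 0.235) = 0.235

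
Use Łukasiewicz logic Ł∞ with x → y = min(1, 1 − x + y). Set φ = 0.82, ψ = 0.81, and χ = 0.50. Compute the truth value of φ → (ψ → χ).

ψ → χ = min(1, 1 − 0.81 + 0.50) = min(1, 0.69) = 0.69
φ → (ψ → χ) = min(1, 1 − 0.82 + 0.69) = min(1, 0.87) = 0.87

0.87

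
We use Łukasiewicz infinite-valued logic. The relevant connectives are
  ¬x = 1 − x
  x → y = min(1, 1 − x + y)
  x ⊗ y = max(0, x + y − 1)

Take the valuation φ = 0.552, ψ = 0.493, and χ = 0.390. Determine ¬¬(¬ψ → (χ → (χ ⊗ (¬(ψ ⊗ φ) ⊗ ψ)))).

¬ψ = 1 − 0.493 = 0.507
ψ ⊗ φ = max(0, 0.493 + 0.552 − 1) = max(0, 0.045) = 0.045
¬(ψ ⊗ φ) = 1 − 0.045 = 0.955
¬(ψ ⊗ φ) ⊗ ψ = max(0, 0.955 + 0.493 − 1) = max(0, 0.448) = 0.448
χ ⊗ (¬(ψ ⊗ φ) ⊗ ψ) = max(0, 0.390 + 0.448 − 1) = max(0, -0.162) = 0.000
χ → (χ ⊗ (¬(ψ ⊗ φ) ⊗ ψ)) = min(1, 1 − 0.390 + 0.000) = min(1, 0.610) = 0.610
¬ψ → (χ → (χ ⊗ (¬(ψ ⊗ φ) ⊗ ψ))) = min(1, 1 − 0.507 + 0.610) = min(1, 1.103) = 1.000
¬(¬ψ → (χ → (χ ⊗ (¬(ψ ⊗ φ) ⊗ ψ)))) = 1 − 1.000 = 0.000
¬¬(¬ψ → (χ → (χ ⊗ (¬(ψ ⊗ φ) ⊗ ψ)))) = 1 − 0.000 = 1.000

1.000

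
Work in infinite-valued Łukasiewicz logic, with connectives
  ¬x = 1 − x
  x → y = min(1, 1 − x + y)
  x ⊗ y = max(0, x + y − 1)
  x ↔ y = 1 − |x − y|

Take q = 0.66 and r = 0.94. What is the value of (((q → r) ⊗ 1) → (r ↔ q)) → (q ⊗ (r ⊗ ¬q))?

0.28

q → r = min(1, 1 − 0.66 + 0.94) = min(1, 1.28) = 1.00
(q → r) ⊗ 1 = max(0, 1.00 + 1.00 − 1) = max(0, 1.00) = 1.00
r ↔ q = 1 − |0.94 − 0.66| = 1 − 0.28 = 0.72
((q → r) ⊗ 1) → (r ↔ q) = min(1, 1 − 1.00 + 0.72) = min(1, 0.72) = 0.72
¬q = 1 − 0.66 = 0.34
r ⊗ ¬q = max(0, 0.94 + 0.34 − 1) = max(0, 0.28) = 0.28
q ⊗ (r ⊗ ¬q) = max(0, 0.66 + 0.28 − 1) = max(0, -0.06) = 0.00
(((q → r) ⊗ 1) → (r ↔ q)) → (q ⊗ (r ⊗ ¬q)) = min(1, 1 − 0.72 + 0.00) = min(1, 0.28) = 0.28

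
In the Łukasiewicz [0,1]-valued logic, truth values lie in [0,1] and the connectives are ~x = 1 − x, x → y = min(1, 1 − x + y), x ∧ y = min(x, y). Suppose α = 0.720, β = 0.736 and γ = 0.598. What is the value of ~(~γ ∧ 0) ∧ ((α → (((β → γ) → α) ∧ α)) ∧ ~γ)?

0.402

~γ = 1 − 0.598 = 0.402
~γ ∧ 0 = min(0.402, 0.000) = 0.000
~(~γ ∧ 0) = 1 − 0.000 = 1.000
β → γ = min(1, 1 − 0.736 + 0.598) = min(1, 0.862) = 0.862
(β → γ) → α = min(1, 1 − 0.862 + 0.720) = min(1, 0.858) = 0.858
((β → γ) → α) ∧ α = min(0.858, 0.720) = 0.720
α → (((β → γ) → α) ∧ α) = min(1, 1 − 0.720 + 0.720) = min(1, 1.000) = 1.000
(α → (((β → γ) → α) ∧ α)) ∧ ~γ = min(1.000, 0.402) = 0.402
~(~γ ∧ 0) ∧ ((α → (((β → γ) → α) ∧ α)) ∧ ~γ) = min(1.000, 0.402) = 0.402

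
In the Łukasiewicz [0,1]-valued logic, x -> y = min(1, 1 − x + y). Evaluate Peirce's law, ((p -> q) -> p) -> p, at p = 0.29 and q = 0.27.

0.98

p -> q = min(1, 1 − 0.29 + 0.27) = min(1, 0.98) = 0.98
(p -> q) -> p = min(1, 1 − 0.98 + 0.29) = min(1, 0.31) = 0.31
((p -> q) -> p) -> p = min(1, 1 − 0.31 + 0.29) = min(1, 0.98) = 0.98
(The value 0.98 < 1 shows this instance is not satisfied; not a Ł∞-tautology in general.)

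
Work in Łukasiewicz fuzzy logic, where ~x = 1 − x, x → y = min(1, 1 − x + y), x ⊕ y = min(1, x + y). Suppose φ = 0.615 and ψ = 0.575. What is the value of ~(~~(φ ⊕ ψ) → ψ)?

φ ⊕ ψ = min(1, 0.615 + 0.575) = min(1, 1.190) = 1.000
~(φ ⊕ ψ) = 1 − 1.000 = 0.000
~~(φ ⊕ ψ) = 1 − 0.000 = 1.000
~~(φ ⊕ ψ) → ψ = min(1, 1 − 1.000 + 0.575) = min(1, 0.575) = 0.575
~(~~(φ ⊕ ψ) → ψ) = 1 − 0.575 = 0.425

0.425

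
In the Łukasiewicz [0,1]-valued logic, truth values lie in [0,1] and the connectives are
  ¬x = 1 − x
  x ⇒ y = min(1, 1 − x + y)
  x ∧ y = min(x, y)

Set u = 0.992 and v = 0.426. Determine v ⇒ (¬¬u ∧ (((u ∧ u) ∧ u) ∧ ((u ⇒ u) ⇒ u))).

1.000

¬u = 1 − 0.992 = 0.008
¬¬u = 1 − 0.008 = 0.992
u ∧ u = min(0.992, 0.992) = 0.992
(u ∧ u) ∧ u = min(0.992, 0.992) = 0.992
u ⇒ u = min(1, 1 − 0.992 + 0.992) = min(1, 1.000) = 1.000
(u ⇒ u) ⇒ u = min(1, 1 − 1.000 + 0.992) = min(1, 0.992) = 0.992
((u ∧ u) ∧ u) ∧ ((u ⇒ u) ⇒ u) = min(0.992, 0.992) = 0.992
¬¬u ∧ (((u ∧ u) ∧ u) ∧ ((u ⇒ u) ⇒ u)) = min(0.992, 0.992) = 0.992
v ⇒ (¬¬u ∧ (((u ∧ u) ∧ u) ∧ ((u ⇒ u) ⇒ u))) = min(1, 1 − 0.426 + 0.992) = min(1, 1.566) = 1.000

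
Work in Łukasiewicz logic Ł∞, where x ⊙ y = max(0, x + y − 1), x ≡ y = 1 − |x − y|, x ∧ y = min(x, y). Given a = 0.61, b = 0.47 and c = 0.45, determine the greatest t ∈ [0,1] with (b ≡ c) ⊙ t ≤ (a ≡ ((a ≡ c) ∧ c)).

0.86

b ≡ c = 1 − |0.47 − 0.45| = 1 − 0.02 = 0.98
So the left factor is b ≡ c = 0.98.
a ≡ c = 1 − |0.61 − 0.45| = 1 − 0.16 = 0.84
(a ≡ c) ∧ c = min(0.84, 0.45) = 0.45
a ≡ ((a ≡ c) ∧ c) = 1 − |0.61 − 0.45| = 1 − 0.16 = 0.84
So the right-hand bound is a ≡ ((a ≡ c) ∧ c) = 0.84.
The residuum of the Łukasiewicz t-norm gives the supremum: min(1, 1 − 0.98 + 0.84).
1 − 0.98 + 0.84 = 0.86, so t = min(1, 0.86) = 0.86.
Check: 0.98 ⊙ 0.86 = max(0, 0.84) = 0.84 ≤ 0.84.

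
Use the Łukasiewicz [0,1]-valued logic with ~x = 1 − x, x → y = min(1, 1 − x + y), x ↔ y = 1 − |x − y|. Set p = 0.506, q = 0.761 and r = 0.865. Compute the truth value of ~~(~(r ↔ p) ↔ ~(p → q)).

r ↔ p = 1 − |0.865 − 0.506| = 1 − 0.359 = 0.641
~(r ↔ p) = 1 − 0.641 = 0.359
p → q = min(1, 1 − 0.506 + 0.761) = min(1, 1.255) = 1.000
~(p → q) = 1 − 1.000 = 0.000
~(r ↔ p) ↔ ~(p → q) = 1 − |0.359 − 0.000| = 1 − 0.359 = 0.641
~(~(r ↔ p) ↔ ~(p → q)) = 1 − 0.641 = 0.359
~~(~(r ↔ p) ↔ ~(p → q)) = 1 − 0.359 = 0.641

0.641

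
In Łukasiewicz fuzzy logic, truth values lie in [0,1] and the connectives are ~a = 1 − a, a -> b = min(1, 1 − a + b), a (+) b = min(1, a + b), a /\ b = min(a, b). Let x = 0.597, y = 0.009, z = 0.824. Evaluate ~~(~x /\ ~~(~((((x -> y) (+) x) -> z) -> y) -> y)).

0.194

~x = 1 − 0.597 = 0.403
x -> y = min(1, 1 − 0.597 + 0.009) = min(1, 0.412) = 0.412
(x -> y) (+) x = min(1, 0.412 + 0.597) = min(1, 1.009) = 1.000
((x -> y) (+) x) -> z = min(1, 1 − 1.000 + 0.824) = min(1, 0.824) = 0.824
(((x -> y) (+) x) -> z) -> y = min(1, 1 − 0.824 + 0.009) = min(1, 0.185) = 0.185
~((((x -> y) (+) x) -> z) -> y) = 1 − 0.185 = 0.815
~((((x -> y) (+) x) -> z) -> y) -> y = min(1, 1 − 0.815 + 0.009) = min(1, 0.194) = 0.194
~(~((((x -> y) (+) x) -> z) -> y) -> y) = 1 − 0.194 = 0.806
~~(~((((x -> y) (+) x) -> z) -> y) -> y) = 1 − 0.806 = 0.194
~x /\ ~~(~((((x -> y) (+) x) -> z) -> y) -> y) = min(0.403, 0.194) = 0.194
~(~x /\ ~~(~((((x -> y) (+) x) -> z) -> y) -> y)) = 1 − 0.194 = 0.806
~~(~x /\ ~~(~((((x -> y) (+) x) -> z) -> y) -> y)) = 1 − 0.806 = 0.194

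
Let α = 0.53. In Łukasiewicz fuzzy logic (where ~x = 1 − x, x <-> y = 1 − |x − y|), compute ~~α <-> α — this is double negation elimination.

1.00

~α = 1 − 0.53 = 0.47
~~α = 1 − 0.47 = 0.53
~~α <-> α = 1 − |0.53 − 0.53| = 1 − 0.00 = 1.00
(As expected: always 1 in Ł∞ since negation is involutive.)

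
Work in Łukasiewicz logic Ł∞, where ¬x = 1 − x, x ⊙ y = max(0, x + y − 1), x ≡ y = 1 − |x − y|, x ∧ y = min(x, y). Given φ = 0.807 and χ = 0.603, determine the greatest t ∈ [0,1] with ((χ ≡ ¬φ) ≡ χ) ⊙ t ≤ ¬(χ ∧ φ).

0.410

¬φ = 1 − 0.807 = 0.193
χ ≡ ¬φ = 1 − |0.603 − 0.193| = 1 − 0.410 = 0.590
(χ ≡ ¬φ) ≡ χ = 1 − |0.590 − 0.603| = 1 − 0.013 = 0.987
So the left factor is (χ ≡ ¬φ) ≡ χ = 0.987.
χ ∧ φ = min(0.603, 0.807) = 0.603
¬(χ ∧ φ) = 1 − 0.603 = 0.397
So the right-hand bound is ¬(χ ∧ φ) = 0.397.
The residuum of the Łukasiewicz t-norm gives the supremum: min(1, 1 − 0.987 + 0.397).
1 − 0.987 + 0.397 = 0.410, so t = min(1, 0.410) = 0.410.
Check: 0.987 ⊙ 0.410 = max(0, 0.397) = 0.397 ≤ 0.397.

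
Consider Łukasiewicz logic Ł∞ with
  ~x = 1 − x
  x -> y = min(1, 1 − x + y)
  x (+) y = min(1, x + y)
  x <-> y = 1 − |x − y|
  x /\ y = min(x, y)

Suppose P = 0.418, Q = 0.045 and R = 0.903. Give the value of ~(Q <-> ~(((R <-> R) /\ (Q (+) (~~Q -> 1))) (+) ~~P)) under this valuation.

R <-> R = 1 − |0.903 − 0.903| = 1 − 0.000 = 1.000
~Q = 1 − 0.045 = 0.955
~~Q = 1 − 0.955 = 0.045
~~Q -> 1 = min(1, 1 − 0.045 + 1.000) = min(1, 1.955) = 1.000
Q (+) (~~Q -> 1) = min(1, 0.045 + 1.000) = min(1, 1.045) = 1.000
(R <-> R) /\ (Q (+) (~~Q -> 1)) = min(1.000, 1.000) = 1.000
~P = 1 − 0.418 = 0.582
~~P = 1 − 0.582 = 0.418
((R <-> R) /\ (Q (+) (~~Q -> 1))) (+) ~~P = min(1, 1.000 + 0.418) = min(1, 1.418) = 1.000
~(((R <-> R) /\ (Q (+) (~~Q -> 1))) (+) ~~P) = 1 − 1.000 = 0.000
Q <-> ~(((R <-> R) /\ (Q (+) (~~Q -> 1))) (+) ~~P) = 1 − |0.045 − 0.000| = 1 − 0.045 = 0.955
~(Q <-> ~(((R <-> R) /\ (Q (+) (~~Q -> 1))) (+) ~~P)) = 1 − 0.955 = 0.045

0.045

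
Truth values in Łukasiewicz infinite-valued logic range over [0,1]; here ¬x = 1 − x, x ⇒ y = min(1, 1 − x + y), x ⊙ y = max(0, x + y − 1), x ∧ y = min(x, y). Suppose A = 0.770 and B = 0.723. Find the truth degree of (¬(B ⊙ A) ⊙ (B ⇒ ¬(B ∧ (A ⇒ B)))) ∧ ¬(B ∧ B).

B ⊙ A = max(0, 0.723 + 0.770 − 1) = max(0, 0.493) = 0.493
¬(B ⊙ A) = 1 − 0.493 = 0.507
A ⇒ B = min(1, 1 − 0.770 + 0.723) = min(1, 0.953) = 0.953
B ∧ (A ⇒ B) = min(0.723, 0.953) = 0.723
¬(B ∧ (A ⇒ B)) = 1 − 0.723 = 0.277
B ⇒ ¬(B ∧ (A ⇒ B)) = min(1, 1 − 0.723 + 0.277) = min(1, 0.554) = 0.554
¬(B ⊙ A) ⊙ (B ⇒ ¬(B ∧ (A ⇒ B))) = max(0, 0.507 + 0.554 − 1) = max(0, 0.061) = 0.061
B ∧ B = min(0.723, 0.723) = 0.723
¬(B ∧ B) = 1 − 0.723 = 0.277
(¬(B ⊙ A) ⊙ (B ⇒ ¬(B ∧ (A ⇒ B)))) ∧ ¬(B ∧ B) = min(0.061, 0.277) = 0.061

0.061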